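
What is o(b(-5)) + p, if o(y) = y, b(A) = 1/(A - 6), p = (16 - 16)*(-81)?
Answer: -1/11 ≈ -0.090909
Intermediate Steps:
p = 0 (p = 0*(-81) = 0)
b(A) = 1/(-6 + A)
o(b(-5)) + p = 1/(-6 - 5) + 0 = 1/(-11) + 0 = -1/11 + 0 = -1/11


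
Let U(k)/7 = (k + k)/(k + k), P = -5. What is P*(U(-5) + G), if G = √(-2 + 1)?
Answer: -35 - 5*I ≈ -35.0 - 5.0*I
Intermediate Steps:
G = I (G = √(-1) = I ≈ 1.0*I)
U(k) = 7 (U(k) = 7*((k + k)/(k + k)) = 7*((2*k)/((2*k))) = 7*((2*k)*(1/(2*k))) = 7*1 = 7)
P*(U(-5) + G) = -5*(7 + I) = -35 - 5*I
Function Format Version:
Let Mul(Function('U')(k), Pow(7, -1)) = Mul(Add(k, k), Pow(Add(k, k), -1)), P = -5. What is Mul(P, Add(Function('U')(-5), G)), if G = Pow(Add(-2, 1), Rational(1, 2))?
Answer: Add(-35, Mul(-5, I)) ≈ Add(-35.000, Mul(-5.0000, I))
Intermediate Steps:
G = I (G = Pow(-1, Rational(1, 2)) = I ≈ Mul(1.0000, I))
Function('U')(k) = 7 (Function('U')(k) = Mul(7, Mul(Add(k, k), Pow(Add(k, k), -1))) = Mul(7, Mul(Mul(2, k), Pow(Mul(2, k), -1))) = Mul(7, Mul(Mul(2, k), Mul(Rational(1, 2), Pow(k, -1)))) = Mul(7, 1) = 7)
Mul(P, Add(Function('U')(-5), G)) = Mul(-5, Add(7, I)) = Add(-35, Mul(-5, I))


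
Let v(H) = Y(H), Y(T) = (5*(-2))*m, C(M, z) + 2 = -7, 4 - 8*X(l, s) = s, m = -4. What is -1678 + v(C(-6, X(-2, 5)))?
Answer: -1638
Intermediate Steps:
X(l, s) = 1/2 - s/8
C(M, z) = -9 (C(M, z) = -2 - 7 = -9)
Y(T) = 40 (Y(T) = (5*(-2))*(-4) = -10*(-4) = 40)
v(H) = 40
-1678 + v(C(-6, X(-2, 5))) = -1678 + 40 = -1638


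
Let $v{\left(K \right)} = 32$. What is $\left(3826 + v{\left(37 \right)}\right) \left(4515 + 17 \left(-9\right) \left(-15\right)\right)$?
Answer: $26272980$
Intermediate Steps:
$\left(3826 + v{\left(37 \right)}\right) \left(4515 + 17 \left(-9\right) \left(-15\right)\right) = \left(3826 + 32\right) \left(4515 + 17 \left(-9\right) \left(-15\right)\right) = 3858 \left(4515 - -2295\right) = 3858 \left(4515 + 2295\right) = 3858 \cdot 6810 = 26272980$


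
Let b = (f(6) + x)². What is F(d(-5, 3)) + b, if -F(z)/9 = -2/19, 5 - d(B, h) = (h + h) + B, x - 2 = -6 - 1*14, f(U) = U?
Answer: 2754/19 ≈ 144.95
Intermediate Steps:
x = -18 (x = 2 + (-6 - 1*14) = 2 + (-6 - 14) = 2 - 20 = -18)
d(B, h) = 5 - B - 2*h (d(B, h) = 5 - ((h + h) + B) = 5 - (2*h + B) = 5 - (B + 2*h) = 5 + (-B - 2*h) = 5 - B - 2*h)
b = 144 (b = (6 - 18)² = (-12)² = 144)
F(z) = 18/19 (F(z) = -(-18)/19 = -9*(-2/19) = 18/19)
F(d(-5, 3)) + b = 18/19 + 144 = 2754/19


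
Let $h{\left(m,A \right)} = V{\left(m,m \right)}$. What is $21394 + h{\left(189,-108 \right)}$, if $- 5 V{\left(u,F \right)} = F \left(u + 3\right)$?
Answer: $\frac{70682}{5} \approx 14136.0$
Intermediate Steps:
$V{\left(u,F \right)} = - \frac{F \left(3 + u\right)}{5}$ ($V{\left(u,F \right)} = - \frac{F \left(u + 3\right)}{5} = - \frac{F \left(3 + u\right)}{5}$)
$h{\left(m,A \right)} = - \frac{m \left(3 + m\right)}{5}$
$21394 + h{\left(189,-108 \right)} = 21394 - \frac{189 \left(3 + 189\right)}{5} = 21394 - \frac{189}{5} \cdot 192 = 21394 - \frac{36288}{5} = \frac{70682}{5}$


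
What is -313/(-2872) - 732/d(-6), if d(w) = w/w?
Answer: -2101991/2872 ≈ -731.89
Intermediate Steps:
d(w) = 1
-313/(-2872) - 732/d(-6) = -313/(-2872) - 732/1 = -313*(-1/2872) - 732*1 = 313/2872 - 732 = -2101991/2872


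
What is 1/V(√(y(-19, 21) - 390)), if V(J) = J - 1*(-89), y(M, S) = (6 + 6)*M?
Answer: 89/8539 - I*√618/8539 ≈ 0.010423 - 0.0029113*I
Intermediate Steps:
y(M, S) = 12*M
V(J) = 89 + J (V(J) = J + 89 = 89 + J)
1/V(√(y(-19, 21) - 390)) = 1/(89 + √(12*(-19) - 390)) = 1/(89 + √(-228 - 390)) = 1/(89 + √(-618)) = 1/(89 + I*√618)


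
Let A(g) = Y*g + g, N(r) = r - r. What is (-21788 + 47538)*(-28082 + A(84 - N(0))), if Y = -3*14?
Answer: -811794500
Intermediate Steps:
N(r) = 0
Y = -42
A(g) = -41*g (A(g) = -42*g + g = -41*g)
(-21788 + 47538)*(-28082 + A(84 - N(0))) = (-21788 + 47538)*(-28082 - 41*(84 - 1*0)) = 25750*(-28082 - 41*(84 + 0)) = 25750*(-28082 - 41*84) = 25750*(-28082 - 3444) = 25750*(-31526) = -811794500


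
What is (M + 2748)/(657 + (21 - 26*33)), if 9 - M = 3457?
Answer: 35/9 ≈ 3.8889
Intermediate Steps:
M = -3448 (M = 9 - 1*3457 = 9 - 3457 = -3448)
(M + 2748)/(657 + (21 - 26*33)) = (-3448 + 2748)/(657 + (21 - 26*33)) = -700/(657 + (21 - 858)) = -700/(657 - 837) = -700/(-180) = -700*(-1/180) = 35/9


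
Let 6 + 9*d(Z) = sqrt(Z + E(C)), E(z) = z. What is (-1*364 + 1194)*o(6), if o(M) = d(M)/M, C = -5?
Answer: -2075/27 ≈ -76.852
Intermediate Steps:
d(Z) = -2/3 + sqrt(-5 + Z)/9 (d(Z) = -2/3 + sqrt(Z - 5)/9 = -2/3 + sqrt(-5 + Z)/9)
o(M) = (-2/3 + sqrt(-5 + M)/9)/M
(-1*364 + 1194)*o(6) = (-1*364 + 1194)*((1/9)*(-6 + sqrt(-5 + 6))/6) = (-364 + 1194)*((1/9)*(1/6)*(-6 + sqrt(1))) = 830*((1/9)*(1/6)*(-6 + 1)) = 830*((1/9)*(1/6)*(-5)) = 830*(-5/54) = -2075/27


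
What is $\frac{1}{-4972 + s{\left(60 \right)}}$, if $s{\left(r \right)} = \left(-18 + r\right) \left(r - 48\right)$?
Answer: $- \frac{1}{4468} \approx -0.00022381$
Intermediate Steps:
$s{\left(r \right)} = \left(-48 + r\right) \left(-18 + r\right)$ ($s{\left(r \right)} = \left(-18 + r\right) \left(-48 + r\right) = \left(-48 + r\right) \left(-18 + r\right)$)
$\frac{1}{-4972 + s{\left(60 \right)}} = \frac{1}{-4972 + \left(864 + 60^{2} - 3960\right)} = \frac{1}{-4972 + \left(864 + 3600 - 3960\right)} = \frac{1}{-4972 + 504} = \frac{1}{-4468} = - \frac{1}{4468}$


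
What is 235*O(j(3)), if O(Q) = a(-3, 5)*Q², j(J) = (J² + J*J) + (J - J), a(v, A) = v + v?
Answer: -456840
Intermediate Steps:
a(v, A) = 2*v
j(J) = 2*J² (j(J) = (J² + J²) + 0 = 2*J² + 0 = 2*J²)
O(Q) = -6*Q² (O(Q) = (2*(-3))*Q² = -6*Q²)
235*O(j(3)) = 235*(-6*(2*3²)²) = 235*(-6*(2*9)²) = 235*(-6*18²) = 235*(-6*324) = 235*(-1944) = -456840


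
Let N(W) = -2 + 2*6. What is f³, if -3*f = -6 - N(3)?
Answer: 4096/27 ≈ 151.70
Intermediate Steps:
N(W) = 10 (N(W) = -2 + 12 = 10)
f = 16/3 (f = -(-6 - 1*10)/3 = -(-6 - 10)/3 = -⅓*(-16) = 16/3 ≈ 5.3333)
f³ = (16/3)³ = 4096/27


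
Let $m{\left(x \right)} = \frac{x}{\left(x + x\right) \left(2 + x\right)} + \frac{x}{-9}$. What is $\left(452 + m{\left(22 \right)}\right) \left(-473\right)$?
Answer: $- \frac{30621547}{144} \approx -2.1265 \cdot 10^{5}$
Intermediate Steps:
$m{\left(x \right)} = \frac{1}{2 \left(2 + x\right)} - \frac{x}{9}$ ($m{\left(x \right)} = \frac{x}{2 x \left(2 + x\right)} + x \left(- \frac{1}{9}\right) = \frac{x}{2 x \left(2 + x\right)} - \frac{x}{9} = x \frac{1}{2 x \left(2 + x\right)} - \frac{x}{9} = \frac{1}{2 \left(2 + x\right)} - \frac{x}{9}$)
$\left(452 + m{\left(22 \right)}\right) \left(-473\right) = \left(452 + \frac{9 - 88 - 2 \cdot 22^{2}}{18 \left(2 + 22\right)}\right) \left(-473\right) = \left(452 + \frac{9 - 88 - 968}{18 \cdot 24}\right) \left(-473\right) = \left(452 + \frac{1}{18} \cdot \frac{1}{24} \left(9 - 88 - 968\right)\right) \left(-473\right) = \left(452 + \frac{1}{18} \cdot \frac{1}{24} \left(-1047\right)\right) \left(-473\right) = \left(452 - \frac{349}{144}\right) \left(-473\right) = \frac{64739}{144} \left(-473\right) = - \frac{30621547}{144}$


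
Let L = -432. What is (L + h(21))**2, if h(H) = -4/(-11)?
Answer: 22543504/121 ≈ 1.8631e+5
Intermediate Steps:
h(H) = 4/11 (h(H) = -4*(-1/11) = 4/11)
(L + h(21))**2 = (-432 + 4/11)**2 = (-4748/11)**2 = 22543504/121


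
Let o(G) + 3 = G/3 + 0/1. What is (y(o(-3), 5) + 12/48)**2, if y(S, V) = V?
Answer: 441/16 ≈ 27.563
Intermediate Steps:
o(G) = -3 + G/3 (o(G) = -3 + (G/3 + 0/1) = -3 + (G*(1/3) + 0*1) = -3 + (G/3 + 0) = -3 + G/3)
(y(o(-3), 5) + 12/48)**2 = (5 + 12/48)**2 = (5 + 12*(1/48))**2 = (5 + 1/4)**2 = (21/4)**2 = 441/16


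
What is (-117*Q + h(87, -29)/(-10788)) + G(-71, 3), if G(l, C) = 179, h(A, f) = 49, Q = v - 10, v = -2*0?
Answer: 14552963/10788 ≈ 1349.0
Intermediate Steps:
v = 0
Q = -10 (Q = 0 - 10 = -10)
(-117*Q + h(87, -29)/(-10788)) + G(-71, 3) = (-117*(-10) + 49/(-10788)) + 179 = (1170 + 49*(-1/10788)) + 179 = (1170 - 49/10788) + 179 = 12621911/10788 + 179 = 14552963/10788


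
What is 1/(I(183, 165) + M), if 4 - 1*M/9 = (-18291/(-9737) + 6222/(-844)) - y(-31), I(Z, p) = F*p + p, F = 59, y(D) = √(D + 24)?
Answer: 754042765978/7529492970321159 - 2038883716*I*√7/22588478910963477 ≈ 0.00010015 - 2.3881e-7*I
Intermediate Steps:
y(D) = √(24 + D)
I(Z, p) = 60*p (I(Z, p) = 59*p + p = 60*p)
M = 3858039/45154 + 9*I*√7 (M = 36 - 9*((-18291/(-9737) + 6222/(-844)) - √(24 - 31)) = 36 - 9*((-18291*(-1/9737) + 6222*(-1/844)) - √(-7)) = 36 - 9*((201/107 - 3111/422) - I*√7) = 36 - 9*(-248055/45154 - I*√7) = 36 + (2232495/45154 + 9*I*√7) = 3858039/45154 + 9*I*√7 ≈ 85.442 + 23.812*I)
1/(I(183, 165) + M) = 1/(60*165 + (3858039/45154 + 9*I*√7)) = 1/(9900 + (3858039/45154 + 9*I*√7)) = 1/(450882639/45154 + 9*I*√7)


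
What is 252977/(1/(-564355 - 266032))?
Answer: -210068812099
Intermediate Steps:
252977/(1/(-564355 - 266032)) = 252977/(1/(-830387)) = 252977/(-1/830387) = 252977*(-830387) = -210068812099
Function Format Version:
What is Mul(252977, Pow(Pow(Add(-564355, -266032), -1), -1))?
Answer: -210068812099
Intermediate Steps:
Mul(252977, Pow(Pow(Add(-564355, -266032), -1), -1)) = Mul(252977, Pow(Pow(-830387, -1), -1)) = Mul(252977, Pow(Rational(-1, 830387), -1)) = Mul(252977, -830387) = -210068812099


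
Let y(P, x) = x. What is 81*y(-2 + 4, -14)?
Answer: -1134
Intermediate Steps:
81*y(-2 + 4, -14) = 81*(-14) = -1134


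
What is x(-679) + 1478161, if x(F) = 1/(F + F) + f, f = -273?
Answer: 2006971903/1358 ≈ 1.4779e+6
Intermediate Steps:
x(F) = -273 + 1/(2*F) (x(F) = 1/(F + F) - 273 = 1/(2*F) - 273 = -273 + 1/(2*F))
x(-679) + 1478161 = (-273 + (½)/(-679)) + 1478161 = (-273 + (½)*(-1/679)) + 1478161 = (-273 - 1/1358) + 1478161 = -370735/1358 + 1478161 = 2006971903/1358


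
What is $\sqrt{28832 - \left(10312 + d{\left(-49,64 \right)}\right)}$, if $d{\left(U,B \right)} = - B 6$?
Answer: $2 \sqrt{4726} \approx 137.49$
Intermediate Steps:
$d{\left(U,B \right)} = - 6 B$
$\sqrt{28832 - \left(10312 + d{\left(-49,64 \right)}\right)} = \sqrt{28832 - \left(10312 - 384\right)} = \sqrt{28832 - 9928} = \sqrt{18904} = 2 \sqrt{4726}$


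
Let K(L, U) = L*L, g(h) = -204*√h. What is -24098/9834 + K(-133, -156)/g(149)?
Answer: -12049/4917 - 17689*√149/30396 ≈ -9.5541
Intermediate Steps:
K(L, U) = L²
-24098/9834 + K(-133, -156)/g(149) = -24098/9834 + (-133)²/((-204*√149)) = -24098*1/9834 + 17689*(-√149/30396) = -12049/4917 - 17689*√149/30396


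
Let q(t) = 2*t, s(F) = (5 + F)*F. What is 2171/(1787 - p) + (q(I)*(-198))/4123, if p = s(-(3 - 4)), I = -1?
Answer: 742793/564851 ≈ 1.3150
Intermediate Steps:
s(F) = F*(5 + F)
p = 6 (p = (-(3 - 4))*(5 - (3 - 4)) = (-1*(-1))*(5 - 1*(-1)) = 1*(5 + 1) = 1*6 = 6)
2171/(1787 - p) + (q(I)*(-198))/4123 = 2171/(1787 - 1*6) + ((2*(-1))*(-198))/4123 = 2171/(1787 - 6) - 2*(-198)*(1/4123) = 2171/1781 + 396*(1/4123) = 2171*(1/1781) + 396/4123 = 167/137 + 396/4123 = 742793/564851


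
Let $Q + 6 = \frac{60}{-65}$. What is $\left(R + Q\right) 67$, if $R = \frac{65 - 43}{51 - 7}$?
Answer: $- \frac{11189}{26} \approx -430.35$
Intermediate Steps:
$R = \frac{1}{2}$ ($R = \frac{22}{44} = 22 \cdot \frac{1}{44} = \frac{1}{2} \approx 0.5$)
$Q = - \frac{90}{13}$ ($Q = -6 + \frac{60}{-65} = -6 + 60 \left(- \frac{1}{65}\right) = -6 - \frac{12}{13} = - \frac{90}{13} \approx -6.9231$)
$\left(R + Q\right) 67 = \left(\frac{1}{2} - \frac{90}{13}\right) 67 = \left(- \frac{167}{26}\right) 67 = - \frac{11189}{26}$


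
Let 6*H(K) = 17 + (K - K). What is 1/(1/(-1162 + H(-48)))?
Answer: -6955/6 ≈ -1159.2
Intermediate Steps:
H(K) = 17/6 (H(K) = (17 + (K - K))/6 = (17 + 0)/6 = (⅙)*17 = 17/6)
1/(1/(-1162 + H(-48))) = 1/(1/(-1162 + 17/6)) = 1/(1/(-6955/6)) = 1/(-6/6955) = -6955/6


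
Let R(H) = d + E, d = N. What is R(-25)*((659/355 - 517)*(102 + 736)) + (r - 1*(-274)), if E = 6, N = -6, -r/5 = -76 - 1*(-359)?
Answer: -1141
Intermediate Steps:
r = -1415 (r = -5*(-76 - 1*(-359)) = -5*(-76 + 359) = -5*283 = -1415)
d = -6
R(H) = 0 (R(H) = -6 + 6 = 0)
R(-25)*((659/355 - 517)*(102 + 736)) + (r - 1*(-274)) = 0*((659/355 - 517)*(102 + 736)) + (-1415 - 1*(-274)) = 0*((659*(1/355) - 517)*838) + (-1415 + 274) = 0*((659/355 - 517)*838) - 1141 = 0*(-182876/355*838) - 1141 = 0*(-153250088/355) - 1141 = 0 - 1141 = -1141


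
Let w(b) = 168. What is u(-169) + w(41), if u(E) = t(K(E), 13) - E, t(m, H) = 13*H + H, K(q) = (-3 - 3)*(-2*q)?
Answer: 519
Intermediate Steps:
K(q) = 12*q (K(q) = -(-12)*q = 12*q)
t(m, H) = 14*H
u(E) = 182 - E (u(E) = 14*13 - E = 182 - E)
u(-169) + w(41) = (182 - 1*(-169)) + 168 = (182 + 169) + 168 = 351 + 168 = 519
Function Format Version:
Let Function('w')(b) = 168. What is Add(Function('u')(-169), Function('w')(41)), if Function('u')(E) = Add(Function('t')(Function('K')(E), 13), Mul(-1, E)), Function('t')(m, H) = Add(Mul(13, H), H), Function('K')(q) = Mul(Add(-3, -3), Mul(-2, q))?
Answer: 519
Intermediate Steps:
Function('K')(q) = Mul(12, q) (Function('K')(q) = Mul(-6, Mul(-2, q)) = Mul(12, q))
Function('t')(m, H) = Mul(14, H)
Function('u')(E) = Add(182, Mul(-1, E)) (Function('u')(E) = Add(Mul(14, 13), Mul(-1, E)) = Add(182, Mul(-1, E)))
Add(Function('u')(-169), Function('w')(41)) = Add(Add(182, Mul(-1, -169)), 168) = Add(Add(182, 169), 168) = Add(351, 168) = 519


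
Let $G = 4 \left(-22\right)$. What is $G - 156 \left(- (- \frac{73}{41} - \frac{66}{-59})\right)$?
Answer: $- \frac{462628}{2419} \approx -191.25$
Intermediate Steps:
$G = -88$
$G - 156 \left(- (- \frac{73}{41} - \frac{66}{-59})\right) = -88 - 156 \left(- (- \frac{73}{41} - \frac{66}{-59})\right) = -88 - 156 \left(- (\left(-73\right) \frac{1}{41} - - \frac{66}{59})\right) = -88 - 156 \left(- (- \frac{73}{41} + \frac{66}{59})\right) = -88 - 156 \left(\left(-1\right) \left(- \frac{1601}{2419}\right)\right) = -88 - \frac{249756}{2419} = - \frac{462628}{2419}$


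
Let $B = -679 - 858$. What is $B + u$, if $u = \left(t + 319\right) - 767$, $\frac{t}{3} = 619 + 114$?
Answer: $214$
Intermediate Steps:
$t = 2199$ ($t = 3 \left(619 + 114\right) = 3 \cdot 733 = 2199$)
$B = -1537$
$u = 1751$ ($u = \left(2199 + 319\right) - 767 = 2518 - 767 = 1751$)
$B + u = -1537 + 1751 = 214$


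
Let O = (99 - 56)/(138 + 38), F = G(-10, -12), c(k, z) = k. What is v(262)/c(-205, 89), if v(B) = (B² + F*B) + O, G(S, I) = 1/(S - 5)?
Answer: -181174693/541200 ≈ -334.76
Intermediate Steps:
G(S, I) = 1/(-5 + S)
F = -1/15 (F = 1/(-5 - 10) = 1/(-15) = -1/15 ≈ -0.066667)
O = 43/176 ≈ 0.24432
v(B) = 43/176 + B² - B/15 (v(B) = (B² - B/15) + 43/176 = 43/176 + B² - B/15)
v(262)/c(-205, 89) = (43/176 + 262² - 1/15*262)/(-205) = (43/176 + 68644 - 262/15)*(-1/205) = (181174693/2640)*(-1/205) = -181174693/541200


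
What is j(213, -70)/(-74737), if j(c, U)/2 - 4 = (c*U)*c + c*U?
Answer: 6381472/74737 ≈ 85.386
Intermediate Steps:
j(c, U) = 8 + 2*U*c + 2*U*c² (j(c, U) = 8 + 2*((c*U)*c + c*U) = 8 + 2*((U*c)*c + U*c) = 8 + 2*(U*c² + U*c) = 8 + 2*(U*c + U*c²) = 8 + (2*U*c + 2*U*c²) = 8 + 2*U*c + 2*U*c²)
j(213, -70)/(-74737) = (8 + 2*(-70)*213 + 2*(-70)*213²)/(-74737) = (8 - 29820 + 2*(-70)*45369)*(-1/74737) = (8 - 29820 - 6351660)*(-1/74737) = -6381472*(-1/74737) = 6381472/74737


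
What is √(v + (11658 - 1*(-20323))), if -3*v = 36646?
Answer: √177891/3 ≈ 140.59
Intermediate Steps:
v = -36646/3 (v = -⅓*36646 = -36646/3 ≈ -12215.)
√(v + (11658 - 1*(-20323))) = √(-36646/3 + (11658 - 1*(-20323))) = √(-36646/3 + (11658 + 20323)) = √(-36646/3 + 31981) = √(59297/3) = √177891/3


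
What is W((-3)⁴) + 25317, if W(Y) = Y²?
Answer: 31878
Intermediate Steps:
W((-3)⁴) + 25317 = ((-3)⁴)² + 25317 = 81² + 25317 = 6561 + 25317 = 31878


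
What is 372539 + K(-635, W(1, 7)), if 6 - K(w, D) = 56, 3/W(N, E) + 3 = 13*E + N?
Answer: 372489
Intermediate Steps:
W(N, E) = 3/(-3 + N + 13*E) (W(N, E) = 3/(-3 + (13*E + N)) = 3/(-3 + (N + 13*E)) = 3/(-3 + N + 13*E))
K(w, D) = -50 (K(w, D) = 6 - 1*56 = 6 - 56 = -50)
372539 + K(-635, W(1, 7)) = 372539 - 50 = 372489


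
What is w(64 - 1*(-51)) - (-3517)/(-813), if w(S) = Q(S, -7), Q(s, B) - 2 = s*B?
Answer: -656356/813 ≈ -807.33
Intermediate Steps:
Q(s, B) = 2 + B*s (Q(s, B) = 2 + s*B = 2 + B*s)
w(S) = 2 - 7*S
w(64 - 1*(-51)) - (-3517)/(-813) = (2 - 7*(64 - 1*(-51))) - (-3517)/(-813) = (2 - 7*(64 + 51)) - (-3517)*(-1)/813 = (2 - 7*115) - 1*3517/813 = (2 - 805) - 3517/813 = -803 - 3517/813 = -656356/813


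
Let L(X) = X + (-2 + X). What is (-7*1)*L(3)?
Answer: -28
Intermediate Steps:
L(X) = -2 + 2*X
(-7*1)*L(3) = (-7*1)*(-2 + 2*3) = -7*(-2 + 6) = -7*4 = -28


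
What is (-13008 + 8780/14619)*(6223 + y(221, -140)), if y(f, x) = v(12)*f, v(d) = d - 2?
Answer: -534526188492/4873 ≈ -1.0969e+8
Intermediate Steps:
v(d) = -2 + d
y(f, x) = 10*f (y(f, x) = (-2 + 12)*f = 10*f)
(-13008 + 8780/14619)*(6223 + y(221, -140)) = (-13008 + 8780/14619)*(6223 + 10*221) = (-13008 + 8780*(1/14619))*(6223 + 2210) = (-13008 + 8780/14619)*8433 = -190155172/14619*8433 = -534526188492/4873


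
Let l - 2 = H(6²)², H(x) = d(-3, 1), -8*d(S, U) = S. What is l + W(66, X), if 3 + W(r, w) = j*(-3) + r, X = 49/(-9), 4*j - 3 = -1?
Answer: 4073/64 ≈ 63.641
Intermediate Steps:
j = ½ (j = ¾ + (¼)*(-1) = ¾ - ¼ = ½ ≈ 0.50000)
d(S, U) = -S/8
X = -49/9 (X = 49*(-⅑) = -49/9 ≈ -5.4444)
H(x) = 3/8 (H(x) = -⅛*(-3) = 3/8)
W(r, w) = -9/2 + r (W(r, w) = -3 + ((½)*(-3) + r) = -3 + (-3/2 + r) = -9/2 + r)
l = 137/64 (l = 2 + (3/8)² = 2 + 9/64 = 137/64 ≈ 2.1406)
l + W(66, X) = 137/64 + (-9/2 + 66) = 137/64 + 123/2 = 4073/64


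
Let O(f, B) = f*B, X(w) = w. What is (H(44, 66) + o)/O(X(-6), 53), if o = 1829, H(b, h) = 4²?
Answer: -615/106 ≈ -5.8019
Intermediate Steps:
H(b, h) = 16
O(f, B) = B*f
(H(44, 66) + o)/O(X(-6), 53) = (16 + 1829)/((53*(-6))) = 1845/(-318) = 1845*(-1/318) = -615/106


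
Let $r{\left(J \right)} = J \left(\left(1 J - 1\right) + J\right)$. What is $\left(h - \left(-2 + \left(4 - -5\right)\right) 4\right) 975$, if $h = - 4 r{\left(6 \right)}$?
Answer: $-284700$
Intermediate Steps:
$r{\left(J \right)} = J \left(-1 + 2 J\right)$ ($r{\left(J \right)} = J \left(\left(J - 1\right) + J\right) = J \left(\left(-1 + J\right) + J\right) = J \left(-1 + 2 J\right)$)
$h = -264$ ($h = - 4 \cdot 6 \left(-1 + 2 \cdot 6\right) = - 4 \cdot 6 \left(-1 + 12\right) = - 4 \cdot 6 \cdot 11 = \left(-4\right) 66 = -264$)
$\left(h - \left(-2 + \left(4 - -5\right)\right) 4\right) 975 = \left(-264 - \left(-2 + \left(4 - -5\right)\right) 4\right) 975 = \left(-264 - \left(-2 + \left(4 + 5\right)\right) 4\right) 975 = \left(-264 - \left(-2 + 9\right) 4\right) 975 = \left(-264 - 7 \cdot 4\right) 975 = \left(-264 - 28\right) 975 = \left(-292\right) 975 = -284700$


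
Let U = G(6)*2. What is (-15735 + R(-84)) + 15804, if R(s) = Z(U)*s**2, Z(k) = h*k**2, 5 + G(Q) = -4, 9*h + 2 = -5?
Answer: -1778043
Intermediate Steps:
h = -7/9 (h = -2/9 + (1/9)*(-5) = -2/9 - 5/9 = -7/9 ≈ -0.77778)
G(Q) = -9 (G(Q) = -5 - 4 = -9)
U = -18 (U = -9*2 = -18)
Z(k) = -7*k**2/9
R(s) = -252*s**2 (R(s) = (-7/9*(-18)**2)*s**2 = (-7/9*324)*s**2 = -252*s**2)
(-15735 + R(-84)) + 15804 = (-15735 - 252*(-84)**2) + 15804 = (-15735 - 252*7056) + 15804 = (-15735 - 1778112) + 15804 = -1793847 + 15804 = -1778043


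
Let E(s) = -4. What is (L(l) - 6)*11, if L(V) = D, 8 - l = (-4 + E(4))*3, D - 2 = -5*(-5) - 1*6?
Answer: 165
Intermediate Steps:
D = 21 (D = 2 + (-5*(-5) - 1*6) = 2 + (25 - 6) = 2 + 19 = 21)
l = 32 (l = 8 - (-4 - 4)*3 = 8 - (-8)*3 = 8 - 1*(-24) = 8 + 24 = 32)
L(V) = 21
(L(l) - 6)*11 = (21 - 6)*11 = 15*11 = 165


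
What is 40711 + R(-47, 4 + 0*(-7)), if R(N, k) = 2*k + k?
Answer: 40723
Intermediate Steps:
R(N, k) = 3*k
40711 + R(-47, 4 + 0*(-7)) = 40711 + 3*(4 + 0*(-7)) = 40711 + 3*(4 + 0) = 40711 + 3*4 = 40711 + 12 = 40723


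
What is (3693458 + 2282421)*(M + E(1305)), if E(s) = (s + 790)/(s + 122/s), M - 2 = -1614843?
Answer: -16435513023643003108/1703147 ≈ -9.6501e+12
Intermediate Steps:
M = -1614841 (M = 2 - 1614843 = -1614841)
E(s) = (790 + s)/(s + 122/s)
(3693458 + 2282421)*(M + E(1305)) = (3693458 + 2282421)*(-1614841 + 1305*(790 + 1305)/(122 + 1305²)) = 5975879*(-1614841 + 1305*2095/(122 + 1703025)) = 5975879*(-1614841 + 1305*2095/1703147) = 5975879*(-1614841 + 1305*(1/1703147)*2095) = 5975879*(-1614841 + 2733975/1703147) = 5975879*(-2750308870652/1703147) = -16435513023643003108/1703147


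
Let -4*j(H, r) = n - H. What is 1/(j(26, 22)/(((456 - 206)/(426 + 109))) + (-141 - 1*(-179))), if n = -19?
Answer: 40/2483 ≈ 0.016110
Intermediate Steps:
j(H, r) = 19/4 + H/4 (j(H, r) = -(-19 - H)/4 = 19/4 + H/4)
1/(j(26, 22)/(((456 - 206)/(426 + 109))) + (-141 - 1*(-179))) = 1/((19/4 + (¼)*26)/(((456 - 206)/(426 + 109))) + (-141 - 1*(-179))) = 1/((19/4 + 13/2)/((250/535)) + (-141 + 179)) = 1/(45/(4*((250*(1/535)))) + 38) = 1/(45/(4*(50/107)) + 38) = 1/((45/4)*(107/50) + 38) = 1/(963/40 + 38) = 1/(2483/40) = 40/2483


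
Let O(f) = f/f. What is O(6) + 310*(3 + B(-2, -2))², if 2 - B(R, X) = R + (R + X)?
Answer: 37511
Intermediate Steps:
B(R, X) = 2 - X - 2*R (B(R, X) = 2 - (R + (R + X)) = 2 - (X + 2*R) = 2 + (-X - 2*R) = 2 - X - 2*R)
O(f) = 1
O(6) + 310*(3 + B(-2, -2))² = 1 + 310*(3 + (2 - 1*(-2) - 2*(-2)))² = 1 + 310*(3 + (2 + 2 + 4))² = 1 + 310*(3 + 8)² = 1 + 310*11² = 1 + 310*121 = 1 + 37510 = 37511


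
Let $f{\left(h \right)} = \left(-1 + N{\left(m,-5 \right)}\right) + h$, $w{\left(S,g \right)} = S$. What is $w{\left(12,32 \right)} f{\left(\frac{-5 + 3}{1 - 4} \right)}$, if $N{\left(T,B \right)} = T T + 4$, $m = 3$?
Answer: $152$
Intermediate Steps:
$N{\left(T,B \right)} = 4 + T^{2}$ ($N{\left(T,B \right)} = T^{2} + 4 = 4 + T^{2}$)
$f{\left(h \right)} = 12 + h$ ($f{\left(h \right)} = \left(-1 + \left(4 + 3^{2}\right)\right) + h = \left(-1 + \left(4 + 9\right)\right) + h = \left(-1 + 13\right) + h = 12 + h$)
$w{\left(12,32 \right)} f{\left(\frac{-5 + 3}{1 - 4} \right)} = 12 \left(12 + \frac{-5 + 3}{1 - 4}\right) = 12 \left(12 - \frac{2}{-3}\right) = 12 \left(12 - - \frac{2}{3}\right) = 12 \left(12 + \frac{2}{3}\right) = 12 \cdot \frac{38}{3} = 152$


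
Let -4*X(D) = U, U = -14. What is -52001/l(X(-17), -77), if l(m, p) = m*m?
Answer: -208004/49 ≈ -4245.0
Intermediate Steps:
X(D) = 7/2 (X(D) = -¼*(-14) = 7/2)
l(m, p) = m²
-52001/l(X(-17), -77) = -52001/((7/2)²) = -52001/49/4 = -52001*4/49 = -208004/49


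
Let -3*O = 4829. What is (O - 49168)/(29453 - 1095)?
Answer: -152333/85074 ≈ -1.7906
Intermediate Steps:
O = -4829/3 (O = -⅓*4829 = -4829/3 ≈ -1609.7)
(O - 49168)/(29453 - 1095) = (-4829/3 - 49168)/(29453 - 1095) = -152333/3/28358 = -152333/3*1/28358 = -152333/85074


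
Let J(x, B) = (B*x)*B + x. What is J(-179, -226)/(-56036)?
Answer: 9142783/56036 ≈ 163.16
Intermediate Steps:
J(x, B) = x + x*B² (J(x, B) = x*B² + x = x + x*B²)
J(-179, -226)/(-56036) = -179*(1 + (-226)²)/(-56036) = -179*(1 + 51076)*(-1/56036) = -179*51077*(-1/56036) = -9142783*(-1/56036) = 9142783/56036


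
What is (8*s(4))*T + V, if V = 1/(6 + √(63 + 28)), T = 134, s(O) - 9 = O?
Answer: 766474/55 + √91/55 ≈ 13936.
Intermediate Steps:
s(O) = 9 + O
V = 1/(6 + √91) ≈ 0.064353
(8*s(4))*T + V = (8*(9 + 4))*134 + (-6/55 + √91/55) = (8*13)*134 + (-6/55 + √91/55) = 104*134 + (-6/55 + √91/55) = 13936 + (-6/55 + √91/55) = 766474/55 + √91/55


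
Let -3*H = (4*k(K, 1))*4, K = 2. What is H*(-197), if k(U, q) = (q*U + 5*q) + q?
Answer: 25216/3 ≈ 8405.3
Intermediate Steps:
k(U, q) = 6*q + U*q (k(U, q) = (U*q + 5*q) + q = (5*q + U*q) + q = 6*q + U*q)
H = -128/3 (H = -4*(1*(6 + 2))*4/3 = -4*(1*8)*4/3 = -4*8*4/3 = -32*4/3 = -1/3*128 = -128/3 ≈ -42.667)
H*(-197) = -128/3*(-197) = 25216/3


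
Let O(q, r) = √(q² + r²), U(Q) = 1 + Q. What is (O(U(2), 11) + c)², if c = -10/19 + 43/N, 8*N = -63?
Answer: 237616726/1432809 - 14332*√130/1197 ≈ 29.324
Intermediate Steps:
N = -63/8 (N = (⅛)*(-63) = -63/8 ≈ -7.8750)
c = -7166/1197 (c = -10/19 + 43/(-63/8) = -10*1/19 + 43*(-8/63) = -10/19 - 344/63 = -7166/1197 ≈ -5.9866)
(O(U(2), 11) + c)² = (√((1 + 2)² + 11²) - 7166/1197)² = (√(3² + 121) - 7166/1197)² = (√(9 + 121) - 7166/1197)² = (√130 - 7166/1197)² = (-7166/1197 + √130)²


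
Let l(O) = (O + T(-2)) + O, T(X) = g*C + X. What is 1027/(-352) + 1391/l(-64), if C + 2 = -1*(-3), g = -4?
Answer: -313625/23584 ≈ -13.298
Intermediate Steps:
C = 1 (C = -2 - 1*(-3) = -2 + 3 = 1)
T(X) = -4 + X (T(X) = -4*1 + X = -4 + X)
l(O) = -6 + 2*O (l(O) = (O + (-4 - 2)) + O = (O - 6) + O = (-6 + O) + O = -6 + 2*O)
1027/(-352) + 1391/l(-64) = 1027/(-352) + 1391/(-6 + 2*(-64)) = 1027*(-1/352) + 1391/(-6 - 128) = -1027/352 + 1391/(-134) = -1027/352 + 1391*(-1/134) = -1027/352 - 1391/134 = -313625/23584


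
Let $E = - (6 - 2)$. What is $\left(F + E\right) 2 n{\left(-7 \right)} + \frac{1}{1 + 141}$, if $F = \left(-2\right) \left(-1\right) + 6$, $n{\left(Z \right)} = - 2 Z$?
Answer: $\frac{15905}{142} \approx 112.01$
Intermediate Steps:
$E = -4$ ($E = \left(-1\right) 4 = -4$)
$F = 8$ ($F = 2 + 6 = 8$)
$\left(F + E\right) 2 n{\left(-7 \right)} + \frac{1}{1 + 141} = \left(8 - 4\right) 2 \left(\left(-2\right) \left(-7\right)\right) + \frac{1}{1 + 141} = 4 \cdot 2 \cdot 14 + \frac{1}{142} = 8 \cdot 14 + \frac{1}{142} = 112 + \frac{1}{142} = \frac{15905}{142}$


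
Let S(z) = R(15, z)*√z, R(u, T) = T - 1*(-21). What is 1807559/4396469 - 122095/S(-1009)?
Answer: 1807559/4396469 - 122095*I*√1009/996892 ≈ 0.41114 - 3.8904*I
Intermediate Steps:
R(u, T) = 21 + T (R(u, T) = T + 21 = 21 + T)
S(z) = √z*(21 + z) (S(z) = (21 + z)*√z = √z*(21 + z))
1807559/4396469 - 122095/S(-1009) = 1807559/4396469 - 122095*(-I*√1009/(1009*(21 - 1009))) = 1807559*(1/4396469) - 122095*I*√1009/996892 = 1807559/4396469 - 122095*I*√1009/996892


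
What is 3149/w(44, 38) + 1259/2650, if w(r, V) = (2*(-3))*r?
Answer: -4006237/349800 ≈ -11.453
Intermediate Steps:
w(r, V) = -6*r
3149/w(44, 38) + 1259/2650 = 3149/((-6*44)) + 1259/2650 = 3149/(-264) + 1259*(1/2650) = 3149*(-1/264) + 1259/2650 = -3149/264 + 1259/2650 = -4006237/349800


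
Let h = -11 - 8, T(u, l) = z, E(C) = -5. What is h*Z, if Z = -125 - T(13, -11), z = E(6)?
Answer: 2280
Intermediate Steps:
z = -5
T(u, l) = -5
Z = -120 (Z = -125 - 1*(-5) = -125 + 5 = -120)
h = -19
h*Z = -19*(-120) = 2280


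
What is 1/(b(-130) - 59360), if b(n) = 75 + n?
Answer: -1/59415 ≈ -1.6831e-5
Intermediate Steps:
1/(b(-130) - 59360) = 1/((75 - 130) - 59360) = 1/(-55 - 59360) = 1/(-59415) = -1/59415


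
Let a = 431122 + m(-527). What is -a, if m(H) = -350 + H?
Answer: -430245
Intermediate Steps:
a = 430245 (a = 431122 + (-350 - 527) = 431122 - 877 = 430245)
-a = -1*430245 = -430245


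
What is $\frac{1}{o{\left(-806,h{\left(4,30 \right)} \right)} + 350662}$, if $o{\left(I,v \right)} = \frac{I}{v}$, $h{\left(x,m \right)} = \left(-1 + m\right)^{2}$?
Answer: $\frac{841}{294905936} \approx 2.8518 \cdot 10^{-6}$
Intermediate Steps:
$\frac{1}{o{\left(-806,h{\left(4,30 \right)} \right)} + 350662} = \frac{1}{- \frac{806}{\left(-1 + 30\right)^{2}} + 350662} = \frac{1}{- \frac{806}{29^{2}} + 350662} = \frac{1}{- \frac{806}{841} + 350662} = \frac{1}{\frac{294905936}{841}} = \frac{841}{294905936}$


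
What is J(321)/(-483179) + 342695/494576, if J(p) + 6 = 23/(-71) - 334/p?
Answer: 3773885788706923/5446336487337264 ≈ 0.69292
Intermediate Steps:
J(p) = -449/71 - 334/p (J(p) = -6 + (23/(-71) - 334/p) = -6 + (23*(-1/71) - 334/p) = -6 + (-23/71 - 334/p) = -449/71 - 334/p)
J(321)/(-483179) + 342695/494576 = (-449/71 - 334/321)/(-483179) + 342695/494576 = (-449/71 - 334*1/321)*(-1/483179) + 342695*(1/494576) = (-449/71 - 334/321)*(-1/483179) + 342695/494576 = -167843/22791*(-1/483179) + 342695/494576 = 167843/11012132589 + 342695/494576 = 3773885788706923/5446336487337264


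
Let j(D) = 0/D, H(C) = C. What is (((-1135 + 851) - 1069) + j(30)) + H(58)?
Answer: -1295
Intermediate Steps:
j(D) = 0
(((-1135 + 851) - 1069) + j(30)) + H(58) = (((-1135 + 851) - 1069) + 0) + 58 = ((-284 - 1069) + 0) + 58 = (-1353 + 0) + 58 = -1353 + 58 = -1295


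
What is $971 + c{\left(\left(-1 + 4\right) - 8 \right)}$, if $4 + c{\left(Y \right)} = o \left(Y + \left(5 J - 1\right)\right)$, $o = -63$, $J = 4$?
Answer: $85$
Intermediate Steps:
$c{\left(Y \right)} = -1201 - 63 Y$ ($c{\left(Y \right)} = -4 - 63 \left(Y + \left(5 \cdot 4 - 1\right)\right) = -4 - 63 \left(Y + \left(20 - 1\right)\right) = -4 - 63 \left(Y + 19\right) = -4 - 63 \left(19 + Y\right) = -4 - \left(1197 + 63 Y\right) = -1201 - 63 Y$)
$971 + c{\left(\left(-1 + 4\right) - 8 \right)} = 971 - \left(1201 + 63 \left(\left(-1 + 4\right) - 8\right)\right) = 971 - \left(1201 + 63 \left(3 - 8\right)\right) = 971 - 886 = 85$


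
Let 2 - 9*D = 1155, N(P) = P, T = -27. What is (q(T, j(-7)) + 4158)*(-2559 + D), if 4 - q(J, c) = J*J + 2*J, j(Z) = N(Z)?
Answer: -84329608/9 ≈ -9.3700e+6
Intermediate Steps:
j(Z) = Z
D = -1153/9 (D = 2/9 - ⅑*1155 = 2/9 - 385/3 = -1153/9 ≈ -128.11)
q(J, c) = 4 - J² - 2*J (q(J, c) = 4 - (J*J + 2*J) = 4 - (J² + 2*J) = 4 + (-J² - 2*J) = 4 - J² - 2*J)
(q(T, j(-7)) + 4158)*(-2559 + D) = ((4 - 1*(-27)² - 2*(-27)) + 4158)*(-2559 - 1153/9) = ((4 - 1*729 + 54) + 4158)*(-24184/9) = ((4 - 729 + 54) + 4158)*(-24184/9) = (-671 + 4158)*(-24184/9) = 3487*(-24184/9) = -84329608/9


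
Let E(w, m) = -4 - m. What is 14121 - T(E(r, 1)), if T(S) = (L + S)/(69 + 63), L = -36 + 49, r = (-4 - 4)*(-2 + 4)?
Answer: 465991/33 ≈ 14121.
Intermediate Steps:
r = -16 (r = -8*2 = -16)
L = 13
T(S) = 13/132 + S/132 (T(S) = (13 + S)/(69 + 63) = (13 + S)/132 = (13 + S)*(1/132) = 13/132 + S/132)
14121 - T(E(r, 1)) = 14121 - (13/132 + (-4 - 1*1)/132) = 14121 - (13/132 + (-4 - 1)/132) = 14121 - (13/132 + (1/132)*(-5)) = 14121 - (13/132 - 5/132) = 14121 - 1*2/33 = 14121 - 2/33 = 465991/33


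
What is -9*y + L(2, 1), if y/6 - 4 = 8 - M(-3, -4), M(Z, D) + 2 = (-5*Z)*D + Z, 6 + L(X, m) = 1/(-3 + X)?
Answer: -4165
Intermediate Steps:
L(X, m) = -6 + 1/(-3 + X)
M(Z, D) = -2 + Z - 5*D*Z (M(Z, D) = -2 + ((-5*Z)*D + Z) = -2 + (-5*D*Z + Z) = -2 + (Z - 5*D*Z) = -2 + Z - 5*D*Z)
y = 462 (y = 24 + 6*(8 - (-2 - 3 - 5*(-4)*(-3))) = 24 + 6*(8 - (-2 - 3 - 60)) = 24 + 6*(8 - 1*(-65)) = 24 + 6*(8 + 65) = 24 + 6*73 = 24 + 438 = 462)
-9*y + L(2, 1) = -9*462 + (19 - 6*2)/(-3 + 2) = -4158 + (19 - 12)/(-1) = -4158 - 1*7 = -4158 - 7 = -4165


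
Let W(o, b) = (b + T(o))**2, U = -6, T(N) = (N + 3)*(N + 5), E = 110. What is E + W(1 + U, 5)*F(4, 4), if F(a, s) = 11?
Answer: 385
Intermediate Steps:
T(N) = (3 + N)*(5 + N)
W(o, b) = (15 + b + o**2 + 8*o)**2 (W(o, b) = (b + (15 + o**2 + 8*o))**2 = (15 + b + o**2 + 8*o)**2)
E + W(1 + U, 5)*F(4, 4) = 110 + (15 + 5 + (1 - 6)**2 + 8*(1 - 6))**2*11 = 110 + (15 + 5 + (-5)**2 + 8*(-5))**2*11 = 110 + (15 + 5 + 25 - 40)**2*11 = 110 + 5**2*11 = 110 + 25*11 = 110 + 275 = 385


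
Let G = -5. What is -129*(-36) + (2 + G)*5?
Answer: 4629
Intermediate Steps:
-129*(-36) + (2 + G)*5 = -129*(-36) + (2 - 5)*5 = 4644 - 3*5 = 4644 - 15 = 4629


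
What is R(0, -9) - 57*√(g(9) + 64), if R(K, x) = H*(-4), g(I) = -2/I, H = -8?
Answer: 32 - 19*√574 ≈ -423.21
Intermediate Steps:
R(K, x) = 32 (R(K, x) = -8*(-4) = 32)
R(0, -9) - 57*√(g(9) + 64) = 32 - 57*√(-2/9 + 64) = 32 - 19*√574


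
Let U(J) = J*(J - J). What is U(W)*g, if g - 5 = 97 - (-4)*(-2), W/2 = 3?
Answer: 0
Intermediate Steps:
W = 6 (W = 2*3 = 6)
g = 94 (g = 5 + (97 - (-4)*(-2)) = 5 + (97 - 1*8) = 5 + (97 - 8) = 5 + 89 = 94)
U(J) = 0 (U(J) = J*0 = 0)
U(W)*g = 0*94 = 0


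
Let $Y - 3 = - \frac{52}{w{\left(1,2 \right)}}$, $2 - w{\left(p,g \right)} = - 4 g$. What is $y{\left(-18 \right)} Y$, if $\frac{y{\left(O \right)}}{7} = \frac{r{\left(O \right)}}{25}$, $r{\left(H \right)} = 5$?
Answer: $- \frac{77}{25} \approx -3.08$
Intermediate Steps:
$w{\left(p,g \right)} = 2 + 4 g$ ($w{\left(p,g \right)} = 2 - - 4 g = 2 + 4 g$)
$Y = - \frac{11}{5}$ ($Y = 3 - \frac{52}{2 + 4 \cdot 2} = 3 - \frac{52}{2 + 8} = 3 - \frac{52}{10} = 3 - \frac{26}{5} = - \frac{11}{5} \approx -2.2$)
$y{\left(O \right)} = \frac{7}{5}$ ($y{\left(O \right)} = 7 \cdot \frac{5}{25} = 7 \cdot 5 \cdot \frac{1}{25} = 7 \cdot \frac{1}{5} = \frac{7}{5}$)
$y{\left(-18 \right)} Y = \frac{7}{5} \left(- \frac{11}{5}\right) = - \frac{77}{25}$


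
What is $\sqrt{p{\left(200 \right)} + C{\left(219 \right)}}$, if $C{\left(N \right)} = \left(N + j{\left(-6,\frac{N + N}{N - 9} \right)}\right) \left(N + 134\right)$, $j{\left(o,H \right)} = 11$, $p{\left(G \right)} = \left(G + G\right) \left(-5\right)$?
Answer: $\sqrt{79190} \approx 281.41$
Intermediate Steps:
$p{\left(G \right)} = - 10 G$ ($p{\left(G \right)} = 2 G \left(-5\right) = - 10 G$)
$C{\left(N \right)} = \left(11 + N\right) \left(134 + N\right)$ ($C{\left(N \right)} = \left(N + 11\right) \left(N + 134\right) = \left(11 + N\right) \left(134 + N\right)$)
$\sqrt{p{\left(200 \right)} + C{\left(219 \right)}} = \sqrt{\left(-10\right) 200 + \left(1474 + 219^{2} + 145 \cdot 219\right)} = \sqrt{-2000 + \left(1474 + 47961 + 31755\right)} = \sqrt{-2000 + 81190} = \sqrt{79190}$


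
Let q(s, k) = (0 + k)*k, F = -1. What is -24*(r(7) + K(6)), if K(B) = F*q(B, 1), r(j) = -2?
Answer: 72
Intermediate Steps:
q(s, k) = k**2 (q(s, k) = k*k = k**2)
K(B) = -1 (K(B) = -1*1**2 = -1*1 = -1)
-24*(r(7) + K(6)) = -24*(-2 - 1) = -24*(-3) = 72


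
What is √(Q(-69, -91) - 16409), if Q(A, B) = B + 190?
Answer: I*√16310 ≈ 127.71*I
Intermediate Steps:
Q(A, B) = 190 + B
√(Q(-69, -91) - 16409) = √((190 - 91) - 16409) = √(99 - 16409) = √(-16310) = I*√16310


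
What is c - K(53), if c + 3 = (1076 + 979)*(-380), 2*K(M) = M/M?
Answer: -1561807/2 ≈ -7.8090e+5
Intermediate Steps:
K(M) = ½ (K(M) = (M/M)/2 = (½)*1 = ½)
c = -780903 (c = -3 + (1076 + 979)*(-380) = -3 + 2055*(-380) = -3 - 780900 = -780903)
c - K(53) = -780903 - 1*½ = -780903 - ½ = -1561807/2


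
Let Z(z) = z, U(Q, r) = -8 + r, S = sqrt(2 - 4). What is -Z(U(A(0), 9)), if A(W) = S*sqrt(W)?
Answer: -1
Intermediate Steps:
S = I*sqrt(2) (S = sqrt(-2) = I*sqrt(2) ≈ 1.4142*I)
A(W) = I*sqrt(2)*sqrt(W) (A(W) = (I*sqrt(2))*sqrt(W) = I*sqrt(2)*sqrt(W))
-Z(U(A(0), 9)) = -(-8 + 9) = -1*1 = -1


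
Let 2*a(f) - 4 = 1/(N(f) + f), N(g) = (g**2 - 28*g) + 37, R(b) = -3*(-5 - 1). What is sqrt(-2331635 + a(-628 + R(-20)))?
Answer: I*sqrt(1408449964779635654)/777214 ≈ 1527.0*I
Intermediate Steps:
R(b) = 18 (R(b) = -3*(-6) = 18)
N(g) = 37 + g**2 - 28*g
a(f) = 2 + 1/(2*(37 + f**2 - 27*f)) (a(f) = 2 + 1/(2*((37 + f**2 - 28*f) + f)) = 2 + 1/(2*(37 + f**2 - 27*f)))
sqrt(-2331635 + a(-628 + R(-20))) = sqrt(-2331635 + (149 - 108*(-628 + 18) + 4*(-628 + 18)**2)/(2*(37 + (-628 + 18)**2 - 27*(-628 + 18)))) = sqrt(-2331635 + (149 - 108*(-610) + 4*(-610)**2)/(2*(37 + (-610)**2 - 27*(-610)))) = sqrt(-2331635 + (149 + 65880 + 4*372100)/(2*(37 + 372100 + 16470))) = sqrt(-2331635 + (1/2)*(149 + 65880 + 1488400)/388607) = sqrt(-2331635 + (1/2)*(1/388607)*1554429) = sqrt(-2331635 + 1554429/777214) = sqrt(-1812177810461/777214) = I*sqrt(1408449964779635654)/777214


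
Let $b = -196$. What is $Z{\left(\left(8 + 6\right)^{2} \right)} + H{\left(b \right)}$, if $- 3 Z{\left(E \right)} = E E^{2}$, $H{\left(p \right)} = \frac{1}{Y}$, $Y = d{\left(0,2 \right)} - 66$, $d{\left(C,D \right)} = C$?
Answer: $- \frac{165649793}{66} \approx -2.5098 \cdot 10^{6}$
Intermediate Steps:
$Y = -66$ ($Y = 0 - 66 = -66$)
$H{\left(p \right)} = - \frac{1}{66}$ ($H{\left(p \right)} = \frac{1}{-66} = - \frac{1}{66}$)
$Z{\left(E \right)} = - \frac{E^{3}}{3}$ ($Z{\left(E \right)} = - \frac{E E^{2}}{3} = - \frac{E^{3}}{3}$)
$Z{\left(\left(8 + 6\right)^{2} \right)} + H{\left(b \right)} = - \frac{\left(\left(8 + 6\right)^{2}\right)^{3}}{3} - \frac{1}{66} = - \frac{\left(14^{2}\right)^{3}}{3} - \frac{1}{66} = - \frac{196^{3}}{3} - \frac{1}{66} = \left(- \frac{1}{3}\right) 7529536 - \frac{1}{66} = - \frac{7529536}{3} - \frac{1}{66} = - \frac{165649793}{66}$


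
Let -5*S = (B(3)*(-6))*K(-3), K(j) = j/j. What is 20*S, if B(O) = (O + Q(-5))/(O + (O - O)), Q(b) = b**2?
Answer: 224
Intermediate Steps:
K(j) = 1
B(O) = (25 + O)/O (B(O) = (O + (-5)**2)/(O + (O - O)) = (O + 25)/(O + 0) = (25 + O)/O)
S = 56/5 (S = -((25 + 3)/3)*(-6)/5 = -((1/3)*28)*(-6)/5 = -(28/3)*(-6)/5 = -(-56)/5 = -1/5*(-56) = 56/5 ≈ 11.200)
20*S = 20*(56/5) = 224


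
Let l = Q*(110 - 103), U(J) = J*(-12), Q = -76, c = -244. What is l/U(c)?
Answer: -133/732 ≈ -0.18169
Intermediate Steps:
U(J) = -12*J
l = -532 (l = -76*(110 - 103) = -76*7 = -532)
l/U(c) = -532/((-12*(-244))) = -532/2928 = -532*1/2928 = -133/732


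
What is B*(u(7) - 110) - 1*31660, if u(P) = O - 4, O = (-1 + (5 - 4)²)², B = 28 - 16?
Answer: -33028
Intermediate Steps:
B = 12
O = 0 (O = (-1 + 1²)² = (-1 + 1)² = 0² = 0)
u(P) = -4 (u(P) = 0 - 4 = -4)
B*(u(7) - 110) - 1*31660 = 12*(-4 - 110) - 1*31660 = 12*(-114) - 31660 = -1368 - 31660 = -33028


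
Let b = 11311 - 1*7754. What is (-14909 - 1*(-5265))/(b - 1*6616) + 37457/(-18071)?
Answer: 59695761/55279189 ≈ 1.0799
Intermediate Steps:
b = 3557 (b = 11311 - 7754 = 3557)
(-14909 - 1*(-5265))/(b - 1*6616) + 37457/(-18071) = (-14909 - 1*(-5265))/(3557 - 1*6616) + 37457/(-18071) = (-14909 + 5265)/(3557 - 6616) + 37457*(-1/18071) = -9644/(-3059) - 37457/18071 = -9644*(-1/3059) - 37457/18071 = 9644/3059 - 37457/18071 = 59695761/55279189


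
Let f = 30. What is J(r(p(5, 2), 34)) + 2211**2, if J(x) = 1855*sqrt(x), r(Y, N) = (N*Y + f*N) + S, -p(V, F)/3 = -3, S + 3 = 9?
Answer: 4888521 + 11130*sqrt(37) ≈ 4.9562e+6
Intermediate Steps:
S = 6 (S = -3 + 9 = 6)
p(V, F) = 9 (p(V, F) = -3*(-3) = 9)
r(Y, N) = 6 + 30*N + N*Y (r(Y, N) = (N*Y + 30*N) + 6 = (30*N + N*Y) + 6 = 6 + 30*N + N*Y)
J(r(p(5, 2), 34)) + 2211**2 = 1855*sqrt(6 + 30*34 + 34*9) + 2211**2 = 1855*sqrt(6 + 1020 + 306) + 4888521 = 1855*sqrt(1332) + 4888521 = 1855*(6*sqrt(37)) + 4888521 = 11130*sqrt(37) + 4888521 = 4888521 + 11130*sqrt(37)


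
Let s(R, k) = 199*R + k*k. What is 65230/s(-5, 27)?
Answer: -32615/133 ≈ -245.23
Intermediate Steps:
s(R, k) = k**2 + 199*R (s(R, k) = 199*R + k**2 = k**2 + 199*R)
65230/s(-5, 27) = 65230/(27**2 + 199*(-5)) = 65230/(729 - 995) = 65230/(-266) = 65230*(-1/266) = -32615/133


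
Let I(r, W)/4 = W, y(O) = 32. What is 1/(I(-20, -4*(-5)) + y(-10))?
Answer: 1/112 ≈ 0.0089286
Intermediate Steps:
I(r, W) = 4*W
1/(I(-20, -4*(-5)) + y(-10)) = 1/(4*(-4*(-5)) + 32) = 1/(4*20 + 32) = 1/(80 + 32) = 1/112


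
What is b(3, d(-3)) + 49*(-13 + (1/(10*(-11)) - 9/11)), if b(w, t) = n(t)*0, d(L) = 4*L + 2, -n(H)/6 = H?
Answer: -74529/110 ≈ -677.54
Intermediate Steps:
n(H) = -6*H
d(L) = 2 + 4*L
b(w, t) = 0 (b(w, t) = -6*t*0 = 0)
b(3, d(-3)) + 49*(-13 + (1/(10*(-11)) - 9/11)) = 0 + 49*(-13 + (1/(10*(-11)) - 9/11)) = 0 + 49*(-13 + ((⅒)*(-1/11) - 9*1/11)) = 0 + 49*(-13 + (-1/110 - 9/11)) = 0 + 49*(-13 - 91/110) = 0 + 49*(-1521/110) = 0 - 74529/110 = -74529/110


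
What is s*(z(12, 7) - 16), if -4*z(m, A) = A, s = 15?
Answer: -1065/4 ≈ -266.25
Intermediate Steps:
z(m, A) = -A/4
s*(z(12, 7) - 16) = 15*(-¼*7 - 16) = 15*(-7/4 - 16) = 15*(-71/4) = -1065/4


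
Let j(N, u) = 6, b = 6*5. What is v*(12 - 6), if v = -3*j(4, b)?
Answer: -108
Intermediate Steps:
b = 30
v = -18 (v = -3*6 = -18)
v*(12 - 6) = -18*(12 - 6) = -18*6 = -108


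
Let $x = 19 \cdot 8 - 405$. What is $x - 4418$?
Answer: $-4671$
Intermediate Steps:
$x = -253$ ($x = 152 - 405 = -253$)
$x - 4418 = -253 - 4418 = -4671$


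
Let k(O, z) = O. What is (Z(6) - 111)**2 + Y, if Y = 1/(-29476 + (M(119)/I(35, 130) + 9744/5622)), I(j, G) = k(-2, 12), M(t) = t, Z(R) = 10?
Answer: 564587390205/55346279 ≈ 10201.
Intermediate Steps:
I(j, G) = -2
Y = -1874/55346279 (Y = 1/(-29476 + (119/(-2) + 9744/5622)) = 1/(-29476 + (119*(-1/2) + 9744*(1/5622))) = 1/(-29476 + (-119/2 + 1624/937)) = 1/(-29476 - 108255/1874) = 1/(-55346279/1874) = -1874/55346279 ≈ -3.3860e-5)
(Z(6) - 111)**2 + Y = (10 - 111)**2 - 1874/55346279 = (-101)**2 - 1874/55346279 = 10201 - 1874/55346279 = 564587390205/55346279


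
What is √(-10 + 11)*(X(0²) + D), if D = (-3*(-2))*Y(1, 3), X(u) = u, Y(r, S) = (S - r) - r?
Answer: 6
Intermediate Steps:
Y(r, S) = S - 2*r
D = 6 (D = (-3*(-2))*(3 - 2*1) = 6*(3 - 2) = 6*1 = 6)
√(-10 + 11)*(X(0²) + D) = √(-10 + 11)*(0² + 6) = √1*(0 + 6) = 1*6 = 6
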